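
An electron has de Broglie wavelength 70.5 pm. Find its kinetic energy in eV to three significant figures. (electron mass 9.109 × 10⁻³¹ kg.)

KE = 303 eV

p = h/λ = 6.626 × 10⁻³⁴ / 7.050 × 10⁻¹¹ = 9.399 × 10⁻²⁴ kg·m/s.
KE = p²/(2m) = (9.399 × 10⁻²⁴)² / (2 × 9.109 × 10⁻³¹) = 4.849 × 10⁻¹⁷ J = 303 eV.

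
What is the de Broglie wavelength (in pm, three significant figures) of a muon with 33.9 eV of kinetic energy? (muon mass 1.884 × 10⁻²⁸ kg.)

KE = 33.9 eV = 5.431 × 10⁻¹⁸ J.
p = √(2mKE) = √(2 × 1.884 × 10⁻²⁸ × 5.431 × 10⁻¹⁸) = 4.524 × 10⁻²³ kg·m/s.
λ = h/p = 6.626 × 10⁻³⁴ / 4.524 × 10⁻²³ = 1.46 × 10⁻¹¹ m = 14.6 pm.

λ = 14.6 pm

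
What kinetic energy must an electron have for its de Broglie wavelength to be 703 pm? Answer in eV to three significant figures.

KE = 3.04 eV

p = h/λ = 6.626 × 10⁻³⁴ / 7.030 × 10⁻¹⁰ = 9.425 × 10⁻²⁵ kg·m/s.
KE = p²/(2m) = (9.425 × 10⁻²⁵)² / (2 × 9.109 × 10⁻³¹) = 4.876 × 10⁻¹⁹ J = 3.04 eV.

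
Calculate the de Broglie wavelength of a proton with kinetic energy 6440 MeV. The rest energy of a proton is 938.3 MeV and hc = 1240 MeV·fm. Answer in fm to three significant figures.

Total energy E = KE + m₀c² = 6440 + 938.3 = 7378.3 MeV.
(pc)² = E² − (m₀c²)² = (7378.3)² − (938.3)² = 5.356 × 10⁷ MeV², so pc = 7318 MeV.
λ = hc/(pc) = 1240 MeV·fm / 7318 MeV = 0.169 fm.

λ = 0.169 fm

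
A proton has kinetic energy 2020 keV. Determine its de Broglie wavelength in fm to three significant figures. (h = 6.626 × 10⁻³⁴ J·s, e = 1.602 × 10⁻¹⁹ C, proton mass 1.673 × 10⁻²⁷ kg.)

KE = 2020 keV = 3.236 × 10⁻¹³ J.
p = √(2mKE) = √(2 × 1.673 × 10⁻²⁷ × 3.236 × 10⁻¹³) = 3.291 × 10⁻²⁰ kg·m/s.
λ = h/p = 6.626 × 10⁻³⁴ / 3.291 × 10⁻²⁰ = 2.01 × 10⁻¹⁴ m = 20.1 fm.

λ = 20.1 fm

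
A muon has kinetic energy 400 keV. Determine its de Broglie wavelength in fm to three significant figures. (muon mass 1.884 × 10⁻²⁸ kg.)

λ = 135 fm

KE = 400 keV = 6.408 × 10⁻¹⁴ J.
p = √(2mKE) = √(2 × 1.884 × 10⁻²⁸ × 6.408 × 10⁻¹⁴) = 4.914 × 10⁻²¹ kg·m/s.
λ = h/p = 6.626 × 10⁻³⁴ / 4.914 × 10⁻²¹ = 1.35 × 10⁻¹³ m = 135 fm.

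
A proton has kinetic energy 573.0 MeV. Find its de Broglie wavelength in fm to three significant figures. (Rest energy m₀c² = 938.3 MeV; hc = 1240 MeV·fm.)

λ = 1.05 fm

Total energy E = KE + m₀c² = 573.0 + 938.3 = 1511.3 MeV.
(pc)² = E² − (m₀c²)² = (1511.3)² − (938.3)² = 1.404 × 10⁶ MeV², so pc = 1185 MeV.
λ = hc/(pc) = 1240 MeV·fm / 1185 MeV = 1.05 fm.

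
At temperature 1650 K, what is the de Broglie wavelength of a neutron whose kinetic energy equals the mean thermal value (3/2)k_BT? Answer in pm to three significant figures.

KE = (3/2)k_BT = 1.5 × 1.381 × 10⁻²³ × 1650 = 3.418 × 10⁻²⁰ J.
p = √(2mKE) = √(2 × 1.675 × 10⁻²⁷ × 3.418 × 10⁻²⁰) = 1.070 × 10⁻²³ kg·m/s.
λ = h/p = 6.19 × 10⁻¹¹ m = 61.9 pm.

λ = 61.9 pm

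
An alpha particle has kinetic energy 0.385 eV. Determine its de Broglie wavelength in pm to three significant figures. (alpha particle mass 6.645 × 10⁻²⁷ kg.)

KE = 0.385 eV = 6.168 × 10⁻²⁰ J.
p = √(2mKE) = √(2 × 6.645 × 10⁻²⁷ × 6.168 × 10⁻²⁰) = 2.863 × 10⁻²³ kg·m/s.
λ = h/p = 6.626 × 10⁻³⁴ / 2.863 × 10⁻²³ = 2.31 × 10⁻¹¹ m = 23.1 pm.

λ = 23.1 pm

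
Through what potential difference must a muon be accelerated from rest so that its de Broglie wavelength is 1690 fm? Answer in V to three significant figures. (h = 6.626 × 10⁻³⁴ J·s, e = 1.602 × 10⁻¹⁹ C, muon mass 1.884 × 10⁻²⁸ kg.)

p = h/λ = 6.626 × 10⁻³⁴ / 1.690 × 10⁻¹² = 3.921 × 10⁻²² kg·m/s.
KE = p²/(2m) = 4.080 × 10⁻¹⁶ J.
V = KE/e = 4.080 × 10⁻¹⁶ / (1.602 × 10⁻¹⁹) = 2550 V.

V = 2550 V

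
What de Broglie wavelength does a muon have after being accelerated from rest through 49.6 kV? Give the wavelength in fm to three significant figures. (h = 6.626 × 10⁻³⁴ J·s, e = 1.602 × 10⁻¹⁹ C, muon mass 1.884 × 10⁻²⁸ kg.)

KE = eV = 1.602 × 10⁻¹⁹ × 4.960 × 10⁴ = 7.946 × 10⁻¹⁵ J.
p = √(2mKE) = √(2 × 1.884 × 10⁻²⁸ × 7.946 × 10⁻¹⁵) = 1.730 × 10⁻²¹ kg·m/s.
λ = h/p = 6.626 × 10⁻³⁴ / 1.730 × 10⁻²¹ = 3.83 × 10⁻¹³ m = 383 fm.

λ = 383 fm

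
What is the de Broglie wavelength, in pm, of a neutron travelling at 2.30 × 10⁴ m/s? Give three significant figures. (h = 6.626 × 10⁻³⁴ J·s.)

λ = 17.2 pm

p = mv = 1.675 × 10⁻²⁷ × 2.30 × 10⁴ = 3.853 × 10⁻²³ kg·m/s.
λ = h/p = 6.626 × 10⁻³⁴ / 3.853 × 10⁻²³ = 1.72 × 10⁻¹¹ m = 17.2 pm.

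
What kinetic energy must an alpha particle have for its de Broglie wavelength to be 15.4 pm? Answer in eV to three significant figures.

KE = 0.870 eV

p = h/λ = 6.626 × 10⁻³⁴ / 1.540 × 10⁻¹¹ = 4.303 × 10⁻²³ kg·m/s.
KE = p²/(2m) = (4.303 × 10⁻²³)² / (2 × 6.645 × 10⁻²⁷) = 1.393 × 10⁻¹⁹ J = 0.870 eV.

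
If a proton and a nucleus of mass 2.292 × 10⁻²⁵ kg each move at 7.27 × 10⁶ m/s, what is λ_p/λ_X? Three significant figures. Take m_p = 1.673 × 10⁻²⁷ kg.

λ_p/λ_X = 137

At fixed v, p = mv so λ = h/(mv) ∝ 1/m.
λ_p/λ_X = m_X/m_p = 2.292 × 10⁻²⁵/1.673 × 10⁻²⁷ = 137.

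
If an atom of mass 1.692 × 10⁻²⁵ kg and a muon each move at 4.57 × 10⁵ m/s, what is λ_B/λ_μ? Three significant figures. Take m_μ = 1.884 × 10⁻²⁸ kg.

At fixed v, p = mv so λ = h/(mv) ∝ 1/m.
λ_B/λ_μ = m_μ/m_B = 1.884 × 10⁻²⁸/1.692 × 10⁻²⁵ = 1.11 × 10⁻³.

λ_B/λ_μ = 1.11 × 10⁻³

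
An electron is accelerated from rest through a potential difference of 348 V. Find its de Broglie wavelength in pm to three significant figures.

KE = eV = 1.602 × 10⁻¹⁹ × 348.0 = 5.575 × 10⁻¹⁷ J.
p = √(2mKE) = √(2 × 9.109 × 10⁻³¹ × 5.575 × 10⁻¹⁷) = 1.008 × 10⁻²³ kg·m/s.
λ = h/p = 6.626 × 10⁻³⁴ / 1.008 × 10⁻²³ = 6.57 × 10⁻¹¹ m = 65.7 pm.

λ = 65.7 pm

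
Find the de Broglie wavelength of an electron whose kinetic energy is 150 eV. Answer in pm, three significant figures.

λ = 100 pm

KE = 150 eV = 2.403 × 10⁻¹⁷ J.
p = √(2mKE) = √(2 × 9.109 × 10⁻³¹ × 2.403 × 10⁻¹⁷) = 6.616 × 10⁻²⁴ kg·m/s.
λ = h/p = 6.626 × 10⁻³⁴ / 6.616 × 10⁻²⁴ = 1.00 × 10⁻¹⁰ m = 100 pm.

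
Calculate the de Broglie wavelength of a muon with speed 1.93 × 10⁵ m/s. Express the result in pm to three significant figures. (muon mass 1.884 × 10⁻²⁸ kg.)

p = mv = 1.884 × 10⁻²⁸ × 1.93 × 10⁵ = 3.636 × 10⁻²³ kg·m/s.
λ = h/p = 6.626 × 10⁻³⁴ / 3.636 × 10⁻²³ = 1.82 × 10⁻¹¹ m = 18.2 pm.

λ = 18.2 pm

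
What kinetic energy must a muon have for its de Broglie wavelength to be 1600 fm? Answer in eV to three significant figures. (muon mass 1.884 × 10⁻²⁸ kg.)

KE = 2840 eV

p = h/λ = 6.626 × 10⁻³⁴ / 1.600 × 10⁻¹² = 4.141 × 10⁻²² kg·m/s.
KE = p²/(2m) = (4.141 × 10⁻²²)² / (2 × 1.884 × 10⁻²⁸) = 4.551 × 10⁻¹⁶ J = 2840 eV.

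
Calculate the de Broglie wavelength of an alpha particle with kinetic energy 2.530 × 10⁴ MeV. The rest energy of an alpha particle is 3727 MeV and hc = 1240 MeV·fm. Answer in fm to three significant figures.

Total energy E = KE + m₀c² = 2.530 × 10⁴ + 3727 = 29027 MeV.
(pc)² = E² − (m₀c²)² = (29027)² − (3727)² = 8.287 × 10⁸ MeV², so pc = 2.879 × 10⁴ MeV.
λ = hc/(pc) = 1240 MeV·fm / 2.879 × 10⁴ MeV = 0.0431 fm.

λ = 0.0431 fm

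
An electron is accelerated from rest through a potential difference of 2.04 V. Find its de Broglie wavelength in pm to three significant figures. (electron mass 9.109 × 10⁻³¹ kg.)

λ = 859 pm

KE = eV = 1.602 × 10⁻¹⁹ × 2.040 = 3.268 × 10⁻¹⁹ J.
p = √(2mKE) = √(2 × 9.109 × 10⁻³¹ × 3.268 × 10⁻¹⁹) = 7.716 × 10⁻²⁵ kg·m/s.
λ = h/p = 6.626 × 10⁻³⁴ / 7.716 × 10⁻²⁵ = 8.59 × 10⁻¹⁰ m = 859 pm.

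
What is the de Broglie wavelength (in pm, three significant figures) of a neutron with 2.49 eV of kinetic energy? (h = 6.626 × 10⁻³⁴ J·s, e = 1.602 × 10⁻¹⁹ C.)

KE = 2.49 eV = 3.989 × 10⁻¹⁹ J.
p = √(2mKE) = √(2 × 1.675 × 10⁻²⁷ × 3.989 × 10⁻¹⁹) = 3.656 × 10⁻²³ kg·m/s.
λ = h/p = 6.626 × 10⁻³⁴ / 3.656 × 10⁻²³ = 1.81 × 10⁻¹¹ m = 18.1 pm.

λ = 18.1 pm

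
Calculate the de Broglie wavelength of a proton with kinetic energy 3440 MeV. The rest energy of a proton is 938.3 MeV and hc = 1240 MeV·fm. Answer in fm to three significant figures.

Total energy E = KE + m₀c² = 3440 + 938.3 = 4378.3 MeV.
(pc)² = E² − (m₀c²)² = (4378.3)² − (938.3)² = 1.829 × 10⁷ MeV², so pc = 4277 MeV.
λ = hc/(pc) = 1240 MeV·fm / 4277 MeV = 0.290 fm.

λ = 0.290 fm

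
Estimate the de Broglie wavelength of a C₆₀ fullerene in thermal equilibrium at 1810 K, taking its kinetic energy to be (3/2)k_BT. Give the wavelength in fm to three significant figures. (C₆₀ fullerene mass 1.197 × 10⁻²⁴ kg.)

KE = (3/2)k_BT = 1.5 × 1.381 × 10⁻²³ × 1810 = 3.749 × 10⁻²⁰ J.
p = √(2mKE) = √(2 × 1.197 × 10⁻²⁴ × 3.749 × 10⁻²⁰) = 2.996 × 10⁻²² kg·m/s.
λ = h/p = 2.21 × 10⁻¹² m = 2210 fm.

λ = 2210 fm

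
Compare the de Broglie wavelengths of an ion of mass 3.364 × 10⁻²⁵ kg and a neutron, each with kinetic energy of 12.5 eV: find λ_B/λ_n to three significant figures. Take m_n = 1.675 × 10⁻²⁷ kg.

λ_B/λ_n = 0.0706

At fixed KE, p = √(2mKE) so λ = h/p ∝ 1/√m.
λ_B/λ_n = √(m_n/m_B) = √(1.675 × 10⁻²⁷/3.364 × 10⁻²⁵) = √(4.979 × 10⁻³) = 0.0706.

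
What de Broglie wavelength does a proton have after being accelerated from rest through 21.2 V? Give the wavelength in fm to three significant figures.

KE = eV = 1.602 × 10⁻¹⁹ × 21.20 = 3.396 × 10⁻¹⁸ J.
p = √(2mKE) = √(2 × 1.673 × 10⁻²⁷ × 3.396 × 10⁻¹⁸) = 1.066 × 10⁻²² kg·m/s.
λ = h/p = 6.626 × 10⁻³⁴ / 1.066 × 10⁻²² = 6.22 × 10⁻¹² m = 6220 fm.

λ = 6220 fm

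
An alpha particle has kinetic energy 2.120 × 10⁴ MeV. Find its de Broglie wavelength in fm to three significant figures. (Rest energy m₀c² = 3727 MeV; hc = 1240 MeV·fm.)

λ = 0.0503 fm

Total energy E = KE + m₀c² = 2.120 × 10⁴ + 3727 = 24927 MeV.
(pc)² = E² − (m₀c²)² = (24927)² − (3727)² = 6.075 × 10⁸ MeV², so pc = 2.465 × 10⁴ MeV.
λ = hc/(pc) = 1240 MeV·fm / 2.465 × 10⁴ MeV = 0.0503 fm.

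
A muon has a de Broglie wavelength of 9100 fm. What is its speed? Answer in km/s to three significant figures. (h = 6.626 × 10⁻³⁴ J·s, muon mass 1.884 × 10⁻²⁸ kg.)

p = h/λ = 6.626 × 10⁻³⁴ / 9.100 × 10⁻¹² = 7.281 × 10⁻²³ kg·m/s.
v = p/m = 7.281 × 10⁻²³ / 1.884 × 10⁻²⁸ = 3.86 × 10⁵ m/s = 386 km/s.

v = 386 km/s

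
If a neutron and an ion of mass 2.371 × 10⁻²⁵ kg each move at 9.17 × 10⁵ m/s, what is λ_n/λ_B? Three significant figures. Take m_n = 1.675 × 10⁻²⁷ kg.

λ_n/λ_B = 142

At fixed v, p = mv so λ = h/(mv) ∝ 1/m.
λ_n/λ_B = m_B/m_n = 2.371 × 10⁻²⁵/1.675 × 10⁻²⁷ = 142.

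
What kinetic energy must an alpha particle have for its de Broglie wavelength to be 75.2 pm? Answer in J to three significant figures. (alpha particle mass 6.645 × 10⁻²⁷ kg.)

p = h/λ = 6.626 × 10⁻³⁴ / 7.520 × 10⁻¹¹ = 8.811 × 10⁻²⁴ kg·m/s.
KE = p²/(2m) = (8.811 × 10⁻²⁴)² / (2 × 6.645 × 10⁻²⁷) = 5.842 × 10⁻²¹ J = 5.84 × 10⁻²¹ J.

KE = 5.84 × 10⁻²¹ J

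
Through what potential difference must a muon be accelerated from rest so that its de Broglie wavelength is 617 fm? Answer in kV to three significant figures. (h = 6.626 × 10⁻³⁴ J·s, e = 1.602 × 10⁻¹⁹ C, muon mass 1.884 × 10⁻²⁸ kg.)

p = h/λ = 6.626 × 10⁻³⁴ / 6.170 × 10⁻¹³ = 1.074 × 10⁻²¹ kg·m/s.
KE = p²/(2m) = 3.061 × 10⁻¹⁵ J.
V = KE/e = 3.061 × 10⁻¹⁵ / (1.602 × 10⁻¹⁹) = 19.1 kV.

V = 19.1 kV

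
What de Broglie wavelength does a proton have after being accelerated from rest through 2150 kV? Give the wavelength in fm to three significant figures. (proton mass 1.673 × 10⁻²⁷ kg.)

KE = eV = 1.602 × 10⁻¹⁹ × 2.150 × 10⁶ = 3.444 × 10⁻¹³ J.
p = √(2mKE) = √(2 × 1.673 × 10⁻²⁷ × 3.444 × 10⁻¹³) = 3.395 × 10⁻²⁰ kg·m/s.
λ = h/p = 6.626 × 10⁻³⁴ / 3.395 × 10⁻²⁰ = 1.95 × 10⁻¹⁴ m = 19.5 fm.

λ = 19.5 fm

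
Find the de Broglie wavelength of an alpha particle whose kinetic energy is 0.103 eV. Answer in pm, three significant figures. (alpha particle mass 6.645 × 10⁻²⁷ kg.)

KE = 0.103 eV = 1.650 × 10⁻²⁰ J.
p = √(2mKE) = √(2 × 6.645 × 10⁻²⁷ × 1.650 × 10⁻²⁰) = 1.481 × 10⁻²³ kg·m/s.
λ = h/p = 6.626 × 10⁻³⁴ / 1.481 × 10⁻²³ = 4.47 × 10⁻¹¹ m = 44.7 pm.

λ = 44.7 pm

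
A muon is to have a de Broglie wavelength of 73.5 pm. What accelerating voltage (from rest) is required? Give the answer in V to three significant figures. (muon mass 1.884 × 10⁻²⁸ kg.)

V = 1.35 V

p = h/λ = 6.626 × 10⁻³⁴ / 7.350 × 10⁻¹¹ = 9.015 × 10⁻²⁴ kg·m/s.
KE = p²/(2m) = 2.157 × 10⁻¹⁹ J.
V = KE/e = 2.157 × 10⁻¹⁹ / (1.602 × 10⁻¹⁹) = 1.35 V.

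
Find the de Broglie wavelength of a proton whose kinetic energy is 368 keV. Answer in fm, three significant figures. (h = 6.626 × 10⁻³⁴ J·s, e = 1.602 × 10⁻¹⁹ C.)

KE = 368 keV = 5.895 × 10⁻¹⁴ J.
p = √(2mKE) = √(2 × 1.673 × 10⁻²⁷ × 5.895 × 10⁻¹⁴) = 1.404 × 10⁻²⁰ kg·m/s.
λ = h/p = 6.626 × 10⁻³⁴ / 1.404 × 10⁻²⁰ = 4.72 × 10⁻¹⁴ m = 47.2 fm.

λ = 47.2 fm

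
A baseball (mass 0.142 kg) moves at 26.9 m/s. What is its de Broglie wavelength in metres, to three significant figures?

λ = 1.73 × 10⁻³⁴ m

p = mv = 0.142 × 26.9 = 3.820 kg·m/s.
λ = h/p = 6.626 × 10⁻³⁴ / 3.820 = 1.73 × 10⁻³⁴ m.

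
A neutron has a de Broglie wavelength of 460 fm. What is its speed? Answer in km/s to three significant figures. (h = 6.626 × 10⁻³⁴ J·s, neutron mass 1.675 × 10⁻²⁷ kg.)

v = 860 km/s

p = h/λ = 6.626 × 10⁻³⁴ / 4.600 × 10⁻¹³ = 1.440 × 10⁻²¹ kg·m/s.
v = p/m = 1.440 × 10⁻²¹ / 1.675 × 10⁻²⁷ = 8.60 × 10⁵ m/s = 860 km/s.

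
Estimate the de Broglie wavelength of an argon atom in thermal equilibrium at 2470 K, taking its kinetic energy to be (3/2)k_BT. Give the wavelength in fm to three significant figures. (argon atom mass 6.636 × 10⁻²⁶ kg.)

KE = (3/2)k_BT = 1.5 × 1.381 × 10⁻²³ × 2470 = 5.117 × 10⁻²⁰ J.
p = √(2mKE) = √(2 × 6.636 × 10⁻²⁶ × 5.117 × 10⁻²⁰) = 8.241 × 10⁻²³ kg·m/s.
λ = h/p = 8.04 × 10⁻¹² m = 8040 fm.

λ = 8040 fm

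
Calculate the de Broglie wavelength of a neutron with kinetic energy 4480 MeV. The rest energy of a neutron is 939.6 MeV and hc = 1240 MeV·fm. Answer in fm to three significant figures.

Total energy E = KE + m₀c² = 4480 + 939.6 = 5419.6 MeV.
(pc)² = E² − (m₀c²)² = (5419.6)² − (939.6)² = 2.849 × 10⁷ MeV², so pc = 5338 MeV.
λ = hc/(pc) = 1240 MeV·fm / 5338 MeV = 0.232 fm.

λ = 0.232 fm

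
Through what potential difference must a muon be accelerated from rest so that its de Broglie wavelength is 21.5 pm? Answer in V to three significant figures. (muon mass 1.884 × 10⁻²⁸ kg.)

V = 15.7 V

p = h/λ = 6.626 × 10⁻³⁴ / 2.150 × 10⁻¹¹ = 3.082 × 10⁻²³ kg·m/s.
KE = p²/(2m) = 2.521 × 10⁻¹⁸ J.
V = KE/e = 2.521 × 10⁻¹⁸ / (1.602 × 10⁻¹⁹) = 15.7 V.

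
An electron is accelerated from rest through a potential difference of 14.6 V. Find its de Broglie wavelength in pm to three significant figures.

λ = 321 pm

KE = eV = 1.602 × 10⁻¹⁹ × 14.60 = 2.339 × 10⁻¹⁸ J.
p = √(2mKE) = √(2 × 9.109 × 10⁻³¹ × 2.339 × 10⁻¹⁸) = 2.064 × 10⁻²⁴ kg·m/s.
λ = h/p = 6.626 × 10⁻³⁴ / 2.064 × 10⁻²⁴ = 3.21 × 10⁻¹⁰ m = 321 pm.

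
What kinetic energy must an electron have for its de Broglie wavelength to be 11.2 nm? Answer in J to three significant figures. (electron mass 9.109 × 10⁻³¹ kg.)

KE = 1.92 × 10⁻²¹ J

p = h/λ = 6.626 × 10⁻³⁴ / 1.120 × 10⁻⁸ = 5.916 × 10⁻²⁶ kg·m/s.
KE = p²/(2m) = (5.916 × 10⁻²⁶)² / (2 × 9.109 × 10⁻³¹) = 1.921 × 10⁻²¹ J = 1.92 × 10⁻²¹ J.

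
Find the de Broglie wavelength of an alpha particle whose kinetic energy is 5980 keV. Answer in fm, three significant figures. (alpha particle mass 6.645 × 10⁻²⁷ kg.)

KE = 5980 keV = 9.580 × 10⁻¹³ J.
p = √(2mKE) = √(2 × 6.645 × 10⁻²⁷ × 9.580 × 10⁻¹³) = 1.128 × 10⁻¹⁹ kg·m/s.
λ = h/p = 6.626 × 10⁻³⁴ / 1.128 × 10⁻¹⁹ = 5.87 × 10⁻¹⁵ m = 5.87 fm.

λ = 5.87 fm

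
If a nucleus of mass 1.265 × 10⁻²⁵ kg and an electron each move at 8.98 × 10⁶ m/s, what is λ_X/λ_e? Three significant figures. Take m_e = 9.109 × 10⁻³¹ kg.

λ_X/λ_e = 7.20 × 10⁻⁶

At fixed v, p = mv so λ = h/(mv) ∝ 1/m.
λ_X/λ_e = m_e/m_X = 9.109 × 10⁻³¹/1.265 × 10⁻²⁵ = 7.20 × 10⁻⁶.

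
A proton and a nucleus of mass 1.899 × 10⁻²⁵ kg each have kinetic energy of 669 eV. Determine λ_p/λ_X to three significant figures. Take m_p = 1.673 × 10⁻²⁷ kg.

λ_p/λ_X = 10.7

At fixed KE, p = √(2mKE) so λ = h/p ∝ 1/√m.
λ_p/λ_X = √(m_X/m_p) = √(1.899 × 10⁻²⁵/1.673 × 10⁻²⁷) = √(113.5) = 10.7.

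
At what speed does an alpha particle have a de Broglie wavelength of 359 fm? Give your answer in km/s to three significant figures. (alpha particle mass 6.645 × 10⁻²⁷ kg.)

p = h/λ = 6.626 × 10⁻³⁴ / 3.590 × 10⁻¹³ = 1.846 × 10⁻²¹ kg·m/s.
v = p/m = 1.846 × 10⁻²¹ / 6.645 × 10⁻²⁷ = 2.78 × 10⁵ m/s = 278 km/s.

v = 278 km/s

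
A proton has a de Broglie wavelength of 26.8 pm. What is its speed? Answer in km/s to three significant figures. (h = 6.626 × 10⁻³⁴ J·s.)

v = 14.8 km/s

p = h/λ = 6.626 × 10⁻³⁴ / 2.680 × 10⁻¹¹ = 2.472 × 10⁻²³ kg·m/s.
v = p/m = 2.472 × 10⁻²³ / 1.673 × 10⁻²⁷ = 1.48 × 10⁴ m/s = 14.8 km/s.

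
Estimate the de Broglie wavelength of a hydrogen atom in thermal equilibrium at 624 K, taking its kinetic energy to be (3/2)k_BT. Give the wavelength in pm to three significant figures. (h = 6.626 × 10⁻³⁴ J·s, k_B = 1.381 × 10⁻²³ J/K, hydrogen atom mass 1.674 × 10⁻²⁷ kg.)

KE = (3/2)k_BT = 1.5 × 1.381 × 10⁻²³ × 624 = 1.293 × 10⁻²⁰ J.
p = √(2mKE) = √(2 × 1.674 × 10⁻²⁷ × 1.293 × 10⁻²⁰) = 6.579 × 10⁻²⁴ kg·m/s.
λ = h/p = 1.01 × 10⁻¹⁰ m = 101 pm.

λ = 101 pm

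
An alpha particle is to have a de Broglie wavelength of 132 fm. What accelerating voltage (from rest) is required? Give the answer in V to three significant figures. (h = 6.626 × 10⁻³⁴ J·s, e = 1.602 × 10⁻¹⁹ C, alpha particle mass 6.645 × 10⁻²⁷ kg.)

V = 5920 V

p = h/λ = 6.626 × 10⁻³⁴ / 1.320 × 10⁻¹³ = 5.020 × 10⁻²¹ kg·m/s.
KE = p²/(2m) = 1.896 × 10⁻¹⁵ J.
V = KE/2e = 1.896 × 10⁻¹⁵ / (2 × 1.602 × 10⁻¹⁹) = 5920 V.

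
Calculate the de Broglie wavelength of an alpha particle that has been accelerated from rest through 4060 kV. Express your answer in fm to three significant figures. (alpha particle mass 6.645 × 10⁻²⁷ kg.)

λ = 5.04 fm

KE = 2eV = 2 × 1.602 × 10⁻¹⁹ × 4.060 × 10⁶ = 1.301 × 10⁻¹² J.
p = √(2mKE) = √(2 × 6.645 × 10⁻²⁷ × 1.301 × 10⁻¹²) = 1.315 × 10⁻¹⁹ kg·m/s.
λ = h/p = 6.626 × 10⁻³⁴ / 1.315 × 10⁻¹⁹ = 5.04 × 10⁻¹⁵ m = 5.04 fm.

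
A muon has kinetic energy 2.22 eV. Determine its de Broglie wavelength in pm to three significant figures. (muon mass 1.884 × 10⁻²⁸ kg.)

λ = 57.2 pm

KE = 2.22 eV = 3.556 × 10⁻¹⁹ J.
p = √(2mKE) = √(2 × 1.884 × 10⁻²⁸ × 3.556 × 10⁻¹⁹) = 1.158 × 10⁻²³ kg·m/s.
λ = h/p = 6.626 × 10⁻³⁴ / 1.158 × 10⁻²³ = 5.72 × 10⁻¹¹ m = 57.2 pm.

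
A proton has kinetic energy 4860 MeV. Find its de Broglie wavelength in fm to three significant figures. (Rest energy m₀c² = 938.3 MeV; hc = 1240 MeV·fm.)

λ = 0.217 fm

Total energy E = KE + m₀c² = 4860 + 938.3 = 5798.3 MeV.
(pc)² = E² − (m₀c²)² = (5798.3)² − (938.3)² = 3.274 × 10⁷ MeV², so pc = 5722 MeV.
λ = hc/(pc) = 1240 MeV·fm / 5722 MeV = 0.217 fm.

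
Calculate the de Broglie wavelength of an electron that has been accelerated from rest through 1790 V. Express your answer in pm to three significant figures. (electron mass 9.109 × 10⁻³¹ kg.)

λ = 29.0 pm

KE = eV = 1.602 × 10⁻¹⁹ × 1790 = 2.868 × 10⁻¹⁶ J.
p = √(2mKE) = √(2 × 9.109 × 10⁻³¹ × 2.868 × 10⁻¹⁶) = 2.286 × 10⁻²³ kg·m/s.
λ = h/p = 6.626 × 10⁻³⁴ / 2.286 × 10⁻²³ = 2.90 × 10⁻¹¹ m = 29.0 pm.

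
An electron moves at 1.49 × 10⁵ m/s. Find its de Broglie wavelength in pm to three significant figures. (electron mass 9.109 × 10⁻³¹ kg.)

p = mv = 9.109 × 10⁻³¹ × 1.49 × 10⁵ = 1.357 × 10⁻²⁵ kg·m/s.
λ = h/p = 6.626 × 10⁻³⁴ / 1.357 × 10⁻²⁵ = 4.88 × 10⁻⁹ m = 4880 pm.

λ = 4880 pm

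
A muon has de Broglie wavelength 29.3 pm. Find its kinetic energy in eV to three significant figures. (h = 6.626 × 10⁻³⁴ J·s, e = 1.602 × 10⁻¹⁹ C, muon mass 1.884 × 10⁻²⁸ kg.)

p = h/λ = 6.626 × 10⁻³⁴ / 2.930 × 10⁻¹¹ = 2.261 × 10⁻²³ kg·m/s.
KE = p²/(2m) = (2.261 × 10⁻²³)² / (2 × 1.884 × 10⁻²⁸) = 1.357 × 10⁻¹⁸ J = 8.47 eV.

KE = 8.47 eV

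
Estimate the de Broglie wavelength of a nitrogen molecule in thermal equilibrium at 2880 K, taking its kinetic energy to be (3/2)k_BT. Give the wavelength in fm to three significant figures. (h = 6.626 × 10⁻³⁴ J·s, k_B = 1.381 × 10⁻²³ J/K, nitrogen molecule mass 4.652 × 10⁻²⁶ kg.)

λ = 8890 fm

KE = (3/2)k_BT = 1.5 × 1.381 × 10⁻²³ × 2880 = 5.966 × 10⁻²⁰ J.
p = √(2mKE) = √(2 × 4.652 × 10⁻²⁶ × 5.966 × 10⁻²⁰) = 7.450 × 10⁻²³ kg·m/s.
λ = h/p = 8.89 × 10⁻¹² m = 8890 fm.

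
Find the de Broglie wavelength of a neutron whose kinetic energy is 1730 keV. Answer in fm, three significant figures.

KE = 1730 keV = 2.771 × 10⁻¹³ J.
p = √(2mKE) = √(2 × 1.675 × 10⁻²⁷ × 2.771 × 10⁻¹³) = 3.047 × 10⁻²⁰ kg·m/s.
λ = h/p = 6.626 × 10⁻³⁴ / 3.047 × 10⁻²⁰ = 2.17 × 10⁻¹⁴ m = 21.7 fm.

λ = 21.7 fm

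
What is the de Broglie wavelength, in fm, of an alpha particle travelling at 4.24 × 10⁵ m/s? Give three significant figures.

p = mv = 6.645 × 10⁻²⁷ × 4.24 × 10⁵ = 2.817 × 10⁻²¹ kg·m/s.
λ = h/p = 6.626 × 10⁻³⁴ / 2.817 × 10⁻²¹ = 2.35 × 10⁻¹³ m = 235 fm.

λ = 235 fm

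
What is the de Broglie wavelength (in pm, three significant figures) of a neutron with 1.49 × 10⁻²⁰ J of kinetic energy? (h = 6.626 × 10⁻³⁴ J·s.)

p = √(2mKE) = √(2 × 1.675 × 10⁻²⁷ × 1.490 × 10⁻²⁰) = 7.065 × 10⁻²⁴ kg·m/s.
λ = h/p = 6.626 × 10⁻³⁴ / 7.065 × 10⁻²⁴ = 9.38 × 10⁻¹¹ m = 93.8 pm.

λ = 93.8 pm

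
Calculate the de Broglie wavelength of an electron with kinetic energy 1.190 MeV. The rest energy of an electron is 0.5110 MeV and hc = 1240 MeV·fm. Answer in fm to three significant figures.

λ = 764 fm

Total energy E = KE + m₀c² = 1.190 + 0.5110 = 1.7010 MeV.
(pc)² = E² − (m₀c²)² = (1.7010)² − (0.5110)² = 2.632 MeV², so pc = 1.622 MeV.
λ = hc/(pc) = 1240 MeV·fm / 1.622 MeV = 764 fm.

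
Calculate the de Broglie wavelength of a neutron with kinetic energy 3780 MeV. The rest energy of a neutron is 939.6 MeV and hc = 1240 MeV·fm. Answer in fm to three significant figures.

λ = 0.268 fm

Total energy E = KE + m₀c² = 3780 + 939.6 = 4719.6 MeV.
(pc)² = E² − (m₀c²)² = (4719.6)² − (939.6)² = 2.139 × 10⁷ MeV², so pc = 4625 MeV.
λ = hc/(pc) = 1240 MeV·fm / 4625 MeV = 0.268 fm.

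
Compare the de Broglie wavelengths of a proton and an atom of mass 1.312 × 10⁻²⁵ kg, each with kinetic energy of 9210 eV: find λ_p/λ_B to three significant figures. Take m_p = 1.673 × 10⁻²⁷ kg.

λ_p/λ_B = 8.86

At fixed KE, p = √(2mKE) so λ = h/p ∝ 1/√m.
λ_p/λ_B = √(m_B/m_p) = √(1.312 × 10⁻²⁵/1.673 × 10⁻²⁷) = √(78.42) = 8.86.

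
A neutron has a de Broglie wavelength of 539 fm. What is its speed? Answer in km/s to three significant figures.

p = h/λ = 6.626 × 10⁻³⁴ / 5.390 × 10⁻¹³ = 1.229 × 10⁻²¹ kg·m/s.
v = p/m = 1.229 × 10⁻²¹ / 1.675 × 10⁻²⁷ = 7.34 × 10⁵ m/s = 734 km/s.

v = 734 km/s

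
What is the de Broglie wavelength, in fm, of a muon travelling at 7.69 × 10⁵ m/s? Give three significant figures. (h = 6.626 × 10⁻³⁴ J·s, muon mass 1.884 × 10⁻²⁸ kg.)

p = mv = 1.884 × 10⁻²⁸ × 7.69 × 10⁵ = 1.449 × 10⁻²² kg·m/s.
λ = h/p = 6.626 × 10⁻³⁴ / 1.449 × 10⁻²² = 4.57 × 10⁻¹² m = 4570 fm.

λ = 4570 fm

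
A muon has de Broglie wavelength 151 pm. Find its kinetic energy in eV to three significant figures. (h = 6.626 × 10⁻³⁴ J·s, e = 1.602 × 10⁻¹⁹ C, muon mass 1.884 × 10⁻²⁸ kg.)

KE = 0.319 eV

p = h/λ = 6.626 × 10⁻³⁴ / 1.510 × 10⁻¹⁰ = 4.388 × 10⁻²⁴ kg·m/s.
KE = p²/(2m) = (4.388 × 10⁻²⁴)² / (2 × 1.884 × 10⁻²⁸) = 5.110 × 10⁻²⁰ J = 0.319 eV.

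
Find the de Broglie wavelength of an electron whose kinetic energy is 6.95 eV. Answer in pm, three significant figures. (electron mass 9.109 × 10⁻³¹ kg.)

KE = 6.95 eV = 1.113 × 10⁻¹⁸ J.
p = √(2mKE) = √(2 × 9.109 × 10⁻³¹ × 1.113 × 10⁻¹⁸) = 1.424 × 10⁻²⁴ kg·m/s.
λ = h/p = 6.626 × 10⁻³⁴ / 1.424 × 10⁻²⁴ = 4.65 × 10⁻¹⁰ m = 465 pm.

λ = 465 pm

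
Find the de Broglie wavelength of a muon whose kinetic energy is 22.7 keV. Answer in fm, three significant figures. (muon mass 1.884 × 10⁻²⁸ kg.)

λ = 566 fm

KE = 22.7 keV = 3.637 × 10⁻¹⁵ J.
p = √(2mKE) = √(2 × 1.884 × 10⁻²⁸ × 3.637 × 10⁻¹⁵) = 1.171 × 10⁻²¹ kg·m/s.
λ = h/p = 6.626 × 10⁻³⁴ / 1.171 × 10⁻²¹ = 5.66 × 10⁻¹³ m = 566 fm.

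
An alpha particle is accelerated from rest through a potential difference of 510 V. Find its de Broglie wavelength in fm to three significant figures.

λ = 450 fm

KE = 2eV = 2 × 1.602 × 10⁻¹⁹ × 510.0 = 1.634 × 10⁻¹⁶ J.
p = √(2mKE) = √(2 × 6.645 × 10⁻²⁷ × 1.634 × 10⁻¹⁶) = 1.474 × 10⁻²¹ kg·m/s.
λ = h/p = 6.626 × 10⁻³⁴ / 1.474 × 10⁻²¹ = 4.50 × 10⁻¹³ m = 450 fm.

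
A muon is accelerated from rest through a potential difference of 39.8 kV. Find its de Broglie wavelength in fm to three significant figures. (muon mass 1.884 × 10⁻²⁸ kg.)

λ = 427 fm

KE = eV = 1.602 × 10⁻¹⁹ × 3.980 × 10⁴ = 6.376 × 10⁻¹⁵ J.
p = √(2mKE) = √(2 × 1.884 × 10⁻²⁸ × 6.376 × 10⁻¹⁵) = 1.550 × 10⁻²¹ kg·m/s.
λ = h/p = 6.626 × 10⁻³⁴ / 1.550 × 10⁻²¹ = 4.27 × 10⁻¹³ m = 427 fm.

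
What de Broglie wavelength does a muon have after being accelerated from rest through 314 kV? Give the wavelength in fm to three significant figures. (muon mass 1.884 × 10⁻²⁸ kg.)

λ = 152 fm

KE = eV = 1.602 × 10⁻¹⁹ × 3.140 × 10⁵ = 5.030 × 10⁻¹⁴ J.
p = √(2mKE) = √(2 × 1.884 × 10⁻²⁸ × 5.030 × 10⁻¹⁴) = 4.354 × 10⁻²¹ kg·m/s.
λ = h/p = 6.626 × 10⁻³⁴ / 4.354 × 10⁻²¹ = 1.52 × 10⁻¹³ m = 152 fm.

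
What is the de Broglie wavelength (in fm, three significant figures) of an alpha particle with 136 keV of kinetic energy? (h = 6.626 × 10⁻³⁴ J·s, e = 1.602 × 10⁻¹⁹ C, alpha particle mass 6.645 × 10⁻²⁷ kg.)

λ = 38.9 fm

KE = 136 keV = 2.179 × 10⁻¹⁴ J.
p = √(2mKE) = √(2 × 6.645 × 10⁻²⁷ × 2.179 × 10⁻¹⁴) = 1.702 × 10⁻²⁰ kg·m/s.
λ = h/p = 6.626 × 10⁻³⁴ / 1.702 × 10⁻²⁰ = 3.89 × 10⁻¹⁴ m = 38.9 fm.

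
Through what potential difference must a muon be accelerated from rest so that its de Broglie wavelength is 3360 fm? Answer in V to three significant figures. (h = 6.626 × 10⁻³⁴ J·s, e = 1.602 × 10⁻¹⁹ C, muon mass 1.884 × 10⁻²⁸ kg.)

p = h/λ = 6.626 × 10⁻³⁴ / 3.360 × 10⁻¹² = 1.972 × 10⁻²² kg·m/s.
KE = p²/(2m) = 1.032 × 10⁻¹⁶ J.
V = KE/e = 1.032 × 10⁻¹⁶ / (1.602 × 10⁻¹⁹) = 644 V.

V = 644 V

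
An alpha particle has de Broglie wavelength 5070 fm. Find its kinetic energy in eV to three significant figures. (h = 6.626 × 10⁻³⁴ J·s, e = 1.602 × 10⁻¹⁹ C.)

p = h/λ = 6.626 × 10⁻³⁴ / 5.070 × 10⁻¹² = 1.307 × 10⁻²² kg·m/s.
KE = p²/(2m) = (1.307 × 10⁻²²)² / (2 × 6.645 × 10⁻²⁷) = 1.285 × 10⁻¹⁸ J = 8.02 eV.

KE = 8.02 eV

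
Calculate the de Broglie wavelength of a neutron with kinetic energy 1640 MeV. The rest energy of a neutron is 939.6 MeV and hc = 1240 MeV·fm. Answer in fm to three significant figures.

Total energy E = KE + m₀c² = 1640 + 939.6 = 2579.6 MeV.
(pc)² = E² − (m₀c²)² = (2579.6)² − (939.6)² = 5.771 × 10⁶ MeV², so pc = 2402 MeV.
λ = hc/(pc) = 1240 MeV·fm / 2402 MeV = 0.516 fm.

λ = 0.516 fm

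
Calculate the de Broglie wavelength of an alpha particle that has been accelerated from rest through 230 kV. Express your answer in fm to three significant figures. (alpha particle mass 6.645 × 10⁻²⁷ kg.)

λ = 21.2 fm

KE = 2eV = 2 × 1.602 × 10⁻¹⁹ × 2.300 × 10⁵ = 7.369 × 10⁻¹⁴ J.
p = √(2mKE) = √(2 × 6.645 × 10⁻²⁷ × 7.369 × 10⁻¹⁴) = 3.129 × 10⁻²⁰ kg·m/s.
λ = h/p = 6.626 × 10⁻³⁴ / 3.129 × 10⁻²⁰ = 2.12 × 10⁻¹⁴ m = 21.2 fm.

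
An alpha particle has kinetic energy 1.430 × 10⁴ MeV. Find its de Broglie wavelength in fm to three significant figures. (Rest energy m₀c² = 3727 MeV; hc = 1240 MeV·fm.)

Total energy E = KE + m₀c² = 1.430 × 10⁴ + 3727 = 18027 MeV.
(pc)² = E² − (m₀c²)² = (18027)² − (3727)² = 3.111 × 10⁸ MeV², so pc = 1.764 × 10⁴ MeV.
λ = hc/(pc) = 1240 MeV·fm / 1.764 × 10⁴ MeV = 0.0703 fm.

λ = 0.0703 fm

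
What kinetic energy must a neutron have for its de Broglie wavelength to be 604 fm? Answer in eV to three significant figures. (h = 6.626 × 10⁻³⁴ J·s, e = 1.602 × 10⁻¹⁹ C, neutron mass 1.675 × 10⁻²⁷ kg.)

p = h/λ = 6.626 × 10⁻³⁴ / 6.040 × 10⁻¹³ = 1.097 × 10⁻²¹ kg·m/s.
KE = p²/(2m) = (1.097 × 10⁻²¹)² / (2 × 1.675 × 10⁻²⁷) = 3.592 × 10⁻¹⁶ J = 2240 eV.

KE = 2240 eV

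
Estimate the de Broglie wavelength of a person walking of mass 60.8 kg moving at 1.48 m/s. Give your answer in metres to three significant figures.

λ = 7.36 × 10⁻³⁶ m

p = mv = 60.8 × 1.48 = 8.998 × 10¹ kg·m/s.
λ = h/p = 6.626 × 10⁻³⁴ / 8.998 × 10¹ = 7.36 × 10⁻³⁶ m.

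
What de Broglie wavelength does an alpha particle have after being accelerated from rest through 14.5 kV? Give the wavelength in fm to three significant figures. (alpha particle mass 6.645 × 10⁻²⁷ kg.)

λ = 84.3 fm

KE = 2eV = 2 × 1.602 × 10⁻¹⁹ × 1.450 × 10⁴ = 4.646 × 10⁻¹⁵ J.
p = √(2mKE) = √(2 × 6.645 × 10⁻²⁷ × 4.646 × 10⁻¹⁵) = 7.858 × 10⁻²¹ kg·m/s.
λ = h/p = 6.626 × 10⁻³⁴ / 7.858 × 10⁻²¹ = 8.43 × 10⁻¹⁴ m = 84.3 fm.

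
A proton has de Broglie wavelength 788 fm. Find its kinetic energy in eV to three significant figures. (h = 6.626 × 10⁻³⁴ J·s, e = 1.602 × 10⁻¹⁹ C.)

KE = 1320 eV

p = h/λ = 6.626 × 10⁻³⁴ / 7.880 × 10⁻¹³ = 8.409 × 10⁻²² kg·m/s.
KE = p²/(2m) = (8.409 × 10⁻²²)² / (2 × 1.673 × 10⁻²⁷) = 2.113 × 10⁻¹⁶ J = 1320 eV.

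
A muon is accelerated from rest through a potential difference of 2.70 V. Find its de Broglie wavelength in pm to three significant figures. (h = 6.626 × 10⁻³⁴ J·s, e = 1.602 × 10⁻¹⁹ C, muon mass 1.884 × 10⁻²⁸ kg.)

KE = eV = 1.602 × 10⁻¹⁹ × 2.700 = 4.325 × 10⁻¹⁹ J.
p = √(2mKE) = √(2 × 1.884 × 10⁻²⁸ × 4.325 × 10⁻¹⁹) = 1.277 × 10⁻²³ kg·m/s.
λ = h/p = 6.626 × 10⁻³⁴ / 1.277 × 10⁻²³ = 5.19 × 10⁻¹¹ m = 51.9 pm.

λ = 51.9 pm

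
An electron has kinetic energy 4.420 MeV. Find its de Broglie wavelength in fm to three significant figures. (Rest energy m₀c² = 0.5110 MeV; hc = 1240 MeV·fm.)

Total energy E = KE + m₀c² = 4.420 + 0.5110 = 4.9310 MeV.
(pc)² = E² − (m₀c²)² = (4.9310)² − (0.5110)² = 24.05 MeV², so pc = 4.904 MeV.
λ = hc/(pc) = 1240 MeV·fm / 4.904 MeV = 253 fm.

λ = 253 fm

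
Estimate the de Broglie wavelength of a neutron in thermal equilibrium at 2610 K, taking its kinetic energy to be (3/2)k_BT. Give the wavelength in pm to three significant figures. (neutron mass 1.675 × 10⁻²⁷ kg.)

KE = (3/2)k_BT = 1.5 × 1.381 × 10⁻²³ × 2610 = 5.407 × 10⁻²⁰ J.
p = √(2mKE) = √(2 × 1.675 × 10⁻²⁷ × 5.407 × 10⁻²⁰) = 1.346 × 10⁻²³ kg·m/s.
λ = h/p = 4.92 × 10⁻¹¹ m = 49.2 pm.

λ = 49.2 pm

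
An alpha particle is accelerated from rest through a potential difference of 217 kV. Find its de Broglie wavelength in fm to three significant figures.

λ = 21.8 fm

KE = 2eV = 2 × 1.602 × 10⁻¹⁹ × 2.170 × 10⁵ = 6.953 × 10⁻¹⁴ J.
p = √(2mKE) = √(2 × 6.645 × 10⁻²⁷ × 6.953 × 10⁻¹⁴) = 3.040 × 10⁻²⁰ kg·m/s.
λ = h/p = 6.626 × 10⁻³⁴ / 3.040 × 10⁻²⁰ = 2.18 × 10⁻¹⁴ m = 21.8 fm.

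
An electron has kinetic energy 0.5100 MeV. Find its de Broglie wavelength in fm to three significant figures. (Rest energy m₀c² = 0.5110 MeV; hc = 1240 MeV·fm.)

λ = 1400 fm

Total energy E = KE + m₀c² = 0.5100 + 0.5110 = 1.0210 MeV.
(pc)² = E² − (m₀c²)² = (1.0210)² − (0.5110)² = 0.7813 MeV², so pc = 0.8839 MeV.
λ = hc/(pc) = 1240 MeV·fm / 0.8839 MeV = 1400 fm.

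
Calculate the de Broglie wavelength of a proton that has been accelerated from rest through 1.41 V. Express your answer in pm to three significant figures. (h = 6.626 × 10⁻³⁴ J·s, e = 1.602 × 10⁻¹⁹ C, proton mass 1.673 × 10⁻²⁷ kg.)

λ = 24.1 pm

KE = eV = 1.602 × 10⁻¹⁹ × 1.410 = 2.259 × 10⁻¹⁹ J.
p = √(2mKE) = √(2 × 1.673 × 10⁻²⁷ × 2.259 × 10⁻¹⁹) = 2.749 × 10⁻²³ kg·m/s.
λ = h/p = 6.626 × 10⁻³⁴ / 2.749 × 10⁻²³ = 2.41 × 10⁻¹¹ m = 24.1 pm.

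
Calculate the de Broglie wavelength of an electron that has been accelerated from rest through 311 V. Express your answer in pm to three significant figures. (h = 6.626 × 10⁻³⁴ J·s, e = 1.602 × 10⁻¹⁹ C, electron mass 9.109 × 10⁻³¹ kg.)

KE = eV = 1.602 × 10⁻¹⁹ × 311.0 = 4.982 × 10⁻¹⁷ J.
p = √(2mKE) = √(2 × 9.109 × 10⁻³¹ × 4.982 × 10⁻¹⁷) = 9.527 × 10⁻²⁴ kg·m/s.
λ = h/p = 6.626 × 10⁻³⁴ / 9.527 × 10⁻²⁴ = 6.95 × 10⁻¹¹ m = 69.5 pm.

λ = 69.5 pm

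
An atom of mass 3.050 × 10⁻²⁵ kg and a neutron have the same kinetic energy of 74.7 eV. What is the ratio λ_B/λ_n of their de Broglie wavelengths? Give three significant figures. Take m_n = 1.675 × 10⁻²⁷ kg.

At fixed KE, p = √(2mKE) so λ = h/p ∝ 1/√m.
λ_B/λ_n = √(m_n/m_B) = √(1.675 × 10⁻²⁷/3.050 × 10⁻²⁵) = √(5.492 × 10⁻³) = 0.0741.

λ_B/λ_n = 0.0741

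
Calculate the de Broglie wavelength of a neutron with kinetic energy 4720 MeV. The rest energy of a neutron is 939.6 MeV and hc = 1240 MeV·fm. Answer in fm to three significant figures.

λ = 0.222 fm

Total energy E = KE + m₀c² = 4720 + 939.6 = 5659.6 MeV.
(pc)² = E² − (m₀c²)² = (5659.6)² − (939.6)² = 3.115 × 10⁷ MeV², so pc = 5581 MeV.
λ = hc/(pc) = 1240 MeV·fm / 5581 MeV = 0.222 fm.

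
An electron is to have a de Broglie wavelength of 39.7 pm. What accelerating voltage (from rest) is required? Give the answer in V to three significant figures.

V = 954 V

p = h/λ = 6.626 × 10⁻³⁴ / 3.970 × 10⁻¹¹ = 1.669 × 10⁻²³ kg·m/s.
KE = p²/(2m) = 1.529 × 10⁻¹⁶ J.
V = KE/e = 1.529 × 10⁻¹⁶ / (1.602 × 10⁻¹⁹) = 954 V.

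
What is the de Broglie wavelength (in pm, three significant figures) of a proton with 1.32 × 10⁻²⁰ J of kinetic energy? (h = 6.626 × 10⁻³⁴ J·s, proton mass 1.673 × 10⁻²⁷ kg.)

λ = 99.7 pm

p = √(2mKE) = √(2 × 1.673 × 10⁻²⁷ × 1.320 × 10⁻²⁰) = 6.646 × 10⁻²⁴ kg·m/s.
λ = h/p = 6.626 × 10⁻³⁴ / 6.646 × 10⁻²⁴ = 9.97 × 10⁻¹¹ m = 99.7 pm.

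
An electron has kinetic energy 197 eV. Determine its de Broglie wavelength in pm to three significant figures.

λ = 87.4 pm

KE = 197 eV = 3.156 × 10⁻¹⁷ J.
p = √(2mKE) = √(2 × 9.109 × 10⁻³¹ × 3.156 × 10⁻¹⁷) = 7.583 × 10⁻²⁴ kg·m/s.
λ = h/p = 6.626 × 10⁻³⁴ / 7.583 × 10⁻²⁴ = 8.74 × 10⁻¹¹ m = 87.4 pm.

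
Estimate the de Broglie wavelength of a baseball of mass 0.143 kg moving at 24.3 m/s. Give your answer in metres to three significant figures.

λ = 1.91 × 10⁻³⁴ m

p = mv = 0.143 × 24.3 = 3.475 kg·m/s.
λ = h/p = 6.626 × 10⁻³⁴ / 3.475 = 1.91 × 10⁻³⁴ m.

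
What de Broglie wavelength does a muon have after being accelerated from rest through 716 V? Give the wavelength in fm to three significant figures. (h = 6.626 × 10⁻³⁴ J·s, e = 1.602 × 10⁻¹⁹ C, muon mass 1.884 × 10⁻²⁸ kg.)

λ = 3190 fm

KE = eV = 1.602 × 10⁻¹⁹ × 716.0 = 1.147 × 10⁻¹⁶ J.
p = √(2mKE) = √(2 × 1.884 × 10⁻²⁸ × 1.147 × 10⁻¹⁶) = 2.079 × 10⁻²² kg·m/s.
λ = h/p = 6.626 × 10⁻³⁴ / 2.079 × 10⁻²² = 3.19 × 10⁻¹² m = 3190 fm.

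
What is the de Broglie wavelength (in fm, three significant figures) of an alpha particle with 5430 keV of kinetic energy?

λ = 6.16 fm

KE = 5430 keV = 8.699 × 10⁻¹³ J.
p = √(2mKE) = √(2 × 6.645 × 10⁻²⁷ × 8.699 × 10⁻¹³) = 1.075 × 10⁻¹⁹ kg·m/s.
λ = h/p = 6.626 × 10⁻³⁴ / 1.075 × 10⁻¹⁹ = 6.16 × 10⁻¹⁵ m = 6.16 fm.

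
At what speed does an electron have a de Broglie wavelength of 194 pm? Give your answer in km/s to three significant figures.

p = h/λ = 6.626 × 10⁻³⁴ / 1.940 × 10⁻¹⁰ = 3.415 × 10⁻²⁴ kg·m/s.
v = p/m = 3.415 × 10⁻²⁴ / 9.109 × 10⁻³¹ = 3.75 × 10⁶ m/s = 3750 km/s.

v = 3750 km/s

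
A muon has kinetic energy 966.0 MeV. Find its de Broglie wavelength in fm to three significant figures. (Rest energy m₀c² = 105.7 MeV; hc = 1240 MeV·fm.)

λ = 1.16 fm

Total energy E = KE + m₀c² = 966.0 + 105.7 = 1071.7 MeV.
(pc)² = E² − (m₀c²)² = (1071.7)² − (105.7)² = 1.137 × 10⁶ MeV², so pc = 1066 MeV.
λ = hc/(pc) = 1240 MeV·fm / 1066 MeV = 1.16 fm.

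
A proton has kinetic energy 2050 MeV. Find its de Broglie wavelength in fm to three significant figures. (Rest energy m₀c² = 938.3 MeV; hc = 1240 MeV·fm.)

Total energy E = KE + m₀c² = 2050 + 938.3 = 2988.3 MeV.
(pc)² = E² − (m₀c²)² = (2988.3)² − (938.3)² = 8.050 × 10⁶ MeV², so pc = 2837 MeV.
λ = hc/(pc) = 1240 MeV·fm / 2837 MeV = 0.437 fm.

λ = 0.437 fm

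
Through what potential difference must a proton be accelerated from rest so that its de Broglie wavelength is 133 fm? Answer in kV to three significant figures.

p = h/λ = 6.626 × 10⁻³⁴ / 1.330 × 10⁻¹³ = 4.982 × 10⁻²¹ kg·m/s.
KE = p²/(2m) = 7.418 × 10⁻¹⁵ J.
V = KE/e = 7.418 × 10⁻¹⁵ / (1.602 × 10⁻¹⁹) = 46.3 kV.

V = 46.3 kV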